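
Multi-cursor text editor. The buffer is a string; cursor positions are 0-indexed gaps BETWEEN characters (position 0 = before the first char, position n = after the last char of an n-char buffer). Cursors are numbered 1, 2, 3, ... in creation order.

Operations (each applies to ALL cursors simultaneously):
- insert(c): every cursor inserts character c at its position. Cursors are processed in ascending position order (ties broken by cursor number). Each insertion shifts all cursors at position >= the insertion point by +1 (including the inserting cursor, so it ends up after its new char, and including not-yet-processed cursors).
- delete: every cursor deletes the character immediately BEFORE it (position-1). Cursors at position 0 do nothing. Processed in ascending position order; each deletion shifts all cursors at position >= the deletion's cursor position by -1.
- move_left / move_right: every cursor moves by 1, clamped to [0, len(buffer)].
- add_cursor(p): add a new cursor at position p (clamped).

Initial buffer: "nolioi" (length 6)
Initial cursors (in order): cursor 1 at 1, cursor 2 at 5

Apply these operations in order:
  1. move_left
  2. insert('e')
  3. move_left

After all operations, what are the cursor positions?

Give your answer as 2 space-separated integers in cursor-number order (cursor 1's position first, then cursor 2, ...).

After op 1 (move_left): buffer="nolioi" (len 6), cursors c1@0 c2@4, authorship ......
After op 2 (insert('e')): buffer="enolieoi" (len 8), cursors c1@1 c2@6, authorship 1....2..
After op 3 (move_left): buffer="enolieoi" (len 8), cursors c1@0 c2@5, authorship 1....2..

Answer: 0 5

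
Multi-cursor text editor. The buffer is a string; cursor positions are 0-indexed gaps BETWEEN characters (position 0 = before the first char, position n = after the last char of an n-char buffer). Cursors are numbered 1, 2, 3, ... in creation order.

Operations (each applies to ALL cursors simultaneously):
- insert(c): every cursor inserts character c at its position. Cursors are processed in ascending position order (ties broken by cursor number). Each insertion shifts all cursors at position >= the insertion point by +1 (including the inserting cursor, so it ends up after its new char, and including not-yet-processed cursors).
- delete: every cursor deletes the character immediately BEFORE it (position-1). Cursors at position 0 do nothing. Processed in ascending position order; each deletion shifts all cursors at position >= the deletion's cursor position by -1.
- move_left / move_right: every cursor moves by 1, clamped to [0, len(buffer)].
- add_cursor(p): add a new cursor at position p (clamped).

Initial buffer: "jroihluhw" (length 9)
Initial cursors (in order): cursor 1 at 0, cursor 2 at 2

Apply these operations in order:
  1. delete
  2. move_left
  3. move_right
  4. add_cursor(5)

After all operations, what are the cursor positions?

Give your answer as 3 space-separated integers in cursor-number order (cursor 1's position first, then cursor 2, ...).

After op 1 (delete): buffer="joihluhw" (len 8), cursors c1@0 c2@1, authorship ........
After op 2 (move_left): buffer="joihluhw" (len 8), cursors c1@0 c2@0, authorship ........
After op 3 (move_right): buffer="joihluhw" (len 8), cursors c1@1 c2@1, authorship ........
After op 4 (add_cursor(5)): buffer="joihluhw" (len 8), cursors c1@1 c2@1 c3@5, authorship ........

Answer: 1 1 5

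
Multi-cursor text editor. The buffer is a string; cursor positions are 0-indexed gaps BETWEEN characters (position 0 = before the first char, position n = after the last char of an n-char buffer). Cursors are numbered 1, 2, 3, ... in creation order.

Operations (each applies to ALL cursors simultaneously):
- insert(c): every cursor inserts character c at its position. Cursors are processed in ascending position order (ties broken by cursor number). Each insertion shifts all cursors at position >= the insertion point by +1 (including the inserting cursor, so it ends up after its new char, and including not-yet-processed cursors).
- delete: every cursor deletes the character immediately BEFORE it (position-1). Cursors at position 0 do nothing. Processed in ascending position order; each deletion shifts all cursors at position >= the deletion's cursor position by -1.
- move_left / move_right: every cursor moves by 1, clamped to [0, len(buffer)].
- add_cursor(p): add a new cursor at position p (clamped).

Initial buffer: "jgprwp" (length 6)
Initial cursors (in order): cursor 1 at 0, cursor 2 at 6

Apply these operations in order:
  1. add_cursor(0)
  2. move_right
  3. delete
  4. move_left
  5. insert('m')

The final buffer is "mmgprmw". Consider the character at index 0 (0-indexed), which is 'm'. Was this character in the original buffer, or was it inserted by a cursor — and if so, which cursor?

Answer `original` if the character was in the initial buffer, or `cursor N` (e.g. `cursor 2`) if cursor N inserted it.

Answer: cursor 1

Derivation:
After op 1 (add_cursor(0)): buffer="jgprwp" (len 6), cursors c1@0 c3@0 c2@6, authorship ......
After op 2 (move_right): buffer="jgprwp" (len 6), cursors c1@1 c3@1 c2@6, authorship ......
After op 3 (delete): buffer="gprw" (len 4), cursors c1@0 c3@0 c2@4, authorship ....
After op 4 (move_left): buffer="gprw" (len 4), cursors c1@0 c3@0 c2@3, authorship ....
After op 5 (insert('m')): buffer="mmgprmw" (len 7), cursors c1@2 c3@2 c2@6, authorship 13...2.
Authorship (.=original, N=cursor N): 1 3 . . . 2 .
Index 0: author = 1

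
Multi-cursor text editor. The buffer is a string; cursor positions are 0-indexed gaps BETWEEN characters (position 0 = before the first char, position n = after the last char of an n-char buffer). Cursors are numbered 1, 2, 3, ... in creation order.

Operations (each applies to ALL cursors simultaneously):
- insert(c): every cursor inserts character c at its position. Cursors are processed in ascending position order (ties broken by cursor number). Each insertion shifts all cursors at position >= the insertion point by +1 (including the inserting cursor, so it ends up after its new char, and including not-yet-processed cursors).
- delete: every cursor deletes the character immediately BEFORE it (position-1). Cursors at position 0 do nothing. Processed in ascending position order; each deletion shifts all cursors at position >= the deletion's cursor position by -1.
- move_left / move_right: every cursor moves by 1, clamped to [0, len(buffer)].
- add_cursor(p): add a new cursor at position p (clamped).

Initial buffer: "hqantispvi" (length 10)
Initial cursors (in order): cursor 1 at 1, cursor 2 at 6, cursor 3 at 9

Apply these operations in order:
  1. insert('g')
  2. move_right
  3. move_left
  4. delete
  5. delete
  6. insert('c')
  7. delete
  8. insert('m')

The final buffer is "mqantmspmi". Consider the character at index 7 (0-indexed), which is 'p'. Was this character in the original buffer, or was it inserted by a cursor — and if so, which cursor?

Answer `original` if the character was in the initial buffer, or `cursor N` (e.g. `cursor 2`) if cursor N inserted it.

After op 1 (insert('g')): buffer="hgqantigspvgi" (len 13), cursors c1@2 c2@8 c3@12, authorship .1.....2...3.
After op 2 (move_right): buffer="hgqantigspvgi" (len 13), cursors c1@3 c2@9 c3@13, authorship .1.....2...3.
After op 3 (move_left): buffer="hgqantigspvgi" (len 13), cursors c1@2 c2@8 c3@12, authorship .1.....2...3.
After op 4 (delete): buffer="hqantispvi" (len 10), cursors c1@1 c2@6 c3@9, authorship ..........
After op 5 (delete): buffer="qantspi" (len 7), cursors c1@0 c2@4 c3@6, authorship .......
After op 6 (insert('c')): buffer="cqantcspci" (len 10), cursors c1@1 c2@6 c3@9, authorship 1....2..3.
After op 7 (delete): buffer="qantspi" (len 7), cursors c1@0 c2@4 c3@6, authorship .......
After op 8 (insert('m')): buffer="mqantmspmi" (len 10), cursors c1@1 c2@6 c3@9, authorship 1....2..3.
Authorship (.=original, N=cursor N): 1 . . . . 2 . . 3 .
Index 7: author = original

Answer: original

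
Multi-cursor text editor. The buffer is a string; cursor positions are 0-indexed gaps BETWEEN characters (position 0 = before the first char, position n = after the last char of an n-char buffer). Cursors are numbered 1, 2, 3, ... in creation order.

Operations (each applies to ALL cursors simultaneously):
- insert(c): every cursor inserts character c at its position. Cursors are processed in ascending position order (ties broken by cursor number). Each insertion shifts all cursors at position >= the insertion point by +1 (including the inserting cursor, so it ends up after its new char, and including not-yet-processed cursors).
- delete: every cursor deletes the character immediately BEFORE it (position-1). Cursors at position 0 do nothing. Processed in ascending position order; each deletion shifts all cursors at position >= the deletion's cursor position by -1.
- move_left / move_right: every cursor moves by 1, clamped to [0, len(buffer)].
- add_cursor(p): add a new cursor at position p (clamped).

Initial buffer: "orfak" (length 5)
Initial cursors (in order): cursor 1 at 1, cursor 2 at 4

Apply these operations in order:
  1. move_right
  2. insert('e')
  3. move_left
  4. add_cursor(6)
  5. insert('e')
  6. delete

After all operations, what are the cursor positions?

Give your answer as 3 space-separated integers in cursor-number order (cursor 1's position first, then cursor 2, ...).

Answer: 2 6 6

Derivation:
After op 1 (move_right): buffer="orfak" (len 5), cursors c1@2 c2@5, authorship .....
After op 2 (insert('e')): buffer="orefake" (len 7), cursors c1@3 c2@7, authorship ..1...2
After op 3 (move_left): buffer="orefake" (len 7), cursors c1@2 c2@6, authorship ..1...2
After op 4 (add_cursor(6)): buffer="orefake" (len 7), cursors c1@2 c2@6 c3@6, authorship ..1...2
After op 5 (insert('e')): buffer="oreefakeee" (len 10), cursors c1@3 c2@9 c3@9, authorship ..11...232
After op 6 (delete): buffer="orefake" (len 7), cursors c1@2 c2@6 c3@6, authorship ..1...2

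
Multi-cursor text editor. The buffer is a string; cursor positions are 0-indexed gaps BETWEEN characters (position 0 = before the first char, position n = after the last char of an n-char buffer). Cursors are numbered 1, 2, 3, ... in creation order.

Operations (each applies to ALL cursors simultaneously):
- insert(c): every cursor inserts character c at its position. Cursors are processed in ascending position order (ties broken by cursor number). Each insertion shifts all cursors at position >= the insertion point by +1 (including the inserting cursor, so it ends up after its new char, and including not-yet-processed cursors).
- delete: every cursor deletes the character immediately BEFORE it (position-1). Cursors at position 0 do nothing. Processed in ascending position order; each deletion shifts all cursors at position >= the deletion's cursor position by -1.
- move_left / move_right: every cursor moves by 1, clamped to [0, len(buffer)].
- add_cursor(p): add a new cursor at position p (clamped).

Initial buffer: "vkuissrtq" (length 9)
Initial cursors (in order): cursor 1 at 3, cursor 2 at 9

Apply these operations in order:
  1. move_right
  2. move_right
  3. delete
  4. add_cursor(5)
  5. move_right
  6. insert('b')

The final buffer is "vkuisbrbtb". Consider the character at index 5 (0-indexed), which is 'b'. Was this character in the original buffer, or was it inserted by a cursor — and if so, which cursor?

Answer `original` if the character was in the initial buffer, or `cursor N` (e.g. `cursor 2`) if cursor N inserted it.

Answer: cursor 1

Derivation:
After op 1 (move_right): buffer="vkuissrtq" (len 9), cursors c1@4 c2@9, authorship .........
After op 2 (move_right): buffer="vkuissrtq" (len 9), cursors c1@5 c2@9, authorship .........
After op 3 (delete): buffer="vkuisrt" (len 7), cursors c1@4 c2@7, authorship .......
After op 4 (add_cursor(5)): buffer="vkuisrt" (len 7), cursors c1@4 c3@5 c2@7, authorship .......
After op 5 (move_right): buffer="vkuisrt" (len 7), cursors c1@5 c3@6 c2@7, authorship .......
After op 6 (insert('b')): buffer="vkuisbrbtb" (len 10), cursors c1@6 c3@8 c2@10, authorship .....1.3.2
Authorship (.=original, N=cursor N): . . . . . 1 . 3 . 2
Index 5: author = 1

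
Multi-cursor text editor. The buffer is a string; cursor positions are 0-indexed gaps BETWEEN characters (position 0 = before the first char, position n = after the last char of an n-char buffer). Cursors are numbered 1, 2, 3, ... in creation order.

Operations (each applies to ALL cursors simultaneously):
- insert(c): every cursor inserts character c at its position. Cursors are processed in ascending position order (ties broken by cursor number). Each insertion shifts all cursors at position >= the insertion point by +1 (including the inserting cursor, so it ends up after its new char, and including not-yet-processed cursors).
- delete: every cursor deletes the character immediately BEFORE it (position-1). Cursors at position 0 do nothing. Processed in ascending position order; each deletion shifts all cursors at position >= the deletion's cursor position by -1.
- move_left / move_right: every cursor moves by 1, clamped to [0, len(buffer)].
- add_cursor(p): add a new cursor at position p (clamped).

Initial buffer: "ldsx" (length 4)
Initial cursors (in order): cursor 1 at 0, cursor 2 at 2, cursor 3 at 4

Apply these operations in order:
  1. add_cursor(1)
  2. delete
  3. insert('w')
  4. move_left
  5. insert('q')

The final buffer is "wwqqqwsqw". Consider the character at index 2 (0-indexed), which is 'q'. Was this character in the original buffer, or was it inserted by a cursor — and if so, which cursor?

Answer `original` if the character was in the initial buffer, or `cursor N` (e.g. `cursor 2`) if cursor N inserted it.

Answer: cursor 1

Derivation:
After op 1 (add_cursor(1)): buffer="ldsx" (len 4), cursors c1@0 c4@1 c2@2 c3@4, authorship ....
After op 2 (delete): buffer="s" (len 1), cursors c1@0 c2@0 c4@0 c3@1, authorship .
After op 3 (insert('w')): buffer="wwwsw" (len 5), cursors c1@3 c2@3 c4@3 c3@5, authorship 124.3
After op 4 (move_left): buffer="wwwsw" (len 5), cursors c1@2 c2@2 c4@2 c3@4, authorship 124.3
After op 5 (insert('q')): buffer="wwqqqwsqw" (len 9), cursors c1@5 c2@5 c4@5 c3@8, authorship 121244.33
Authorship (.=original, N=cursor N): 1 2 1 2 4 4 . 3 3
Index 2: author = 1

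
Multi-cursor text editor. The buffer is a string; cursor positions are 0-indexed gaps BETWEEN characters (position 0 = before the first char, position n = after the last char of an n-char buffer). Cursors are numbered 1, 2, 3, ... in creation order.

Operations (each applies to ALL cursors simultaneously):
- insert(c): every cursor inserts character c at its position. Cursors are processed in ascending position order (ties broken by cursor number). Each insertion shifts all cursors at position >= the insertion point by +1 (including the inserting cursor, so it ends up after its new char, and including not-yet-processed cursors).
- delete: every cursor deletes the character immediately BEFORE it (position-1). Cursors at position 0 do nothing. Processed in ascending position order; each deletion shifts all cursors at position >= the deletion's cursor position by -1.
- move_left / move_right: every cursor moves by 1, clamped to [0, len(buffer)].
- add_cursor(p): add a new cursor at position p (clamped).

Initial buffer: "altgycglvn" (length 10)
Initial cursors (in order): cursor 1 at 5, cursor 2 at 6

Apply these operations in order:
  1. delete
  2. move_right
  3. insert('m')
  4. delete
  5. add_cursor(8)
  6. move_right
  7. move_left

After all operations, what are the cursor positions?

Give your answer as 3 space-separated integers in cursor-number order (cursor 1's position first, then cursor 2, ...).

Answer: 5 5 7

Derivation:
After op 1 (delete): buffer="altgglvn" (len 8), cursors c1@4 c2@4, authorship ........
After op 2 (move_right): buffer="altgglvn" (len 8), cursors c1@5 c2@5, authorship ........
After op 3 (insert('m')): buffer="altggmmlvn" (len 10), cursors c1@7 c2@7, authorship .....12...
After op 4 (delete): buffer="altgglvn" (len 8), cursors c1@5 c2@5, authorship ........
After op 5 (add_cursor(8)): buffer="altgglvn" (len 8), cursors c1@5 c2@5 c3@8, authorship ........
After op 6 (move_right): buffer="altgglvn" (len 8), cursors c1@6 c2@6 c3@8, authorship ........
After op 7 (move_left): buffer="altgglvn" (len 8), cursors c1@5 c2@5 c3@7, authorship ........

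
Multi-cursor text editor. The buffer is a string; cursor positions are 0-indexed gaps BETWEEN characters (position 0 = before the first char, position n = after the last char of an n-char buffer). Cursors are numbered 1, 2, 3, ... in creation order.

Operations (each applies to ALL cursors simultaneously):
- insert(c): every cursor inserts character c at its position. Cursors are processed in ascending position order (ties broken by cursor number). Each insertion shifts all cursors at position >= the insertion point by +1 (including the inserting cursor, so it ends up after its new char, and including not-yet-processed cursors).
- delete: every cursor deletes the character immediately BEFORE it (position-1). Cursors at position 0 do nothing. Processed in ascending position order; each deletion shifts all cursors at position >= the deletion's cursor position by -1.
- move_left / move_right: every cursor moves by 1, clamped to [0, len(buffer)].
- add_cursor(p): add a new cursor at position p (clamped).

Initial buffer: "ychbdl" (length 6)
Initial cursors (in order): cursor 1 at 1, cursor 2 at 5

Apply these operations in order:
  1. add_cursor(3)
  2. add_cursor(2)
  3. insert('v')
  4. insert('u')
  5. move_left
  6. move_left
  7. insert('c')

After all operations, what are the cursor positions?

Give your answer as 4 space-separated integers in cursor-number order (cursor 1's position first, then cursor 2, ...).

Answer: 2 15 10 6

Derivation:
After op 1 (add_cursor(3)): buffer="ychbdl" (len 6), cursors c1@1 c3@3 c2@5, authorship ......
After op 2 (add_cursor(2)): buffer="ychbdl" (len 6), cursors c1@1 c4@2 c3@3 c2@5, authorship ......
After op 3 (insert('v')): buffer="yvcvhvbdvl" (len 10), cursors c1@2 c4@4 c3@6 c2@9, authorship .1.4.3..2.
After op 4 (insert('u')): buffer="yvucvuhvubdvul" (len 14), cursors c1@3 c4@6 c3@9 c2@13, authorship .11.44.33..22.
After op 5 (move_left): buffer="yvucvuhvubdvul" (len 14), cursors c1@2 c4@5 c3@8 c2@12, authorship .11.44.33..22.
After op 6 (move_left): buffer="yvucvuhvubdvul" (len 14), cursors c1@1 c4@4 c3@7 c2@11, authorship .11.44.33..22.
After op 7 (insert('c')): buffer="ycvuccvuhcvubdcvul" (len 18), cursors c1@2 c4@6 c3@10 c2@15, authorship .111.444.333..222.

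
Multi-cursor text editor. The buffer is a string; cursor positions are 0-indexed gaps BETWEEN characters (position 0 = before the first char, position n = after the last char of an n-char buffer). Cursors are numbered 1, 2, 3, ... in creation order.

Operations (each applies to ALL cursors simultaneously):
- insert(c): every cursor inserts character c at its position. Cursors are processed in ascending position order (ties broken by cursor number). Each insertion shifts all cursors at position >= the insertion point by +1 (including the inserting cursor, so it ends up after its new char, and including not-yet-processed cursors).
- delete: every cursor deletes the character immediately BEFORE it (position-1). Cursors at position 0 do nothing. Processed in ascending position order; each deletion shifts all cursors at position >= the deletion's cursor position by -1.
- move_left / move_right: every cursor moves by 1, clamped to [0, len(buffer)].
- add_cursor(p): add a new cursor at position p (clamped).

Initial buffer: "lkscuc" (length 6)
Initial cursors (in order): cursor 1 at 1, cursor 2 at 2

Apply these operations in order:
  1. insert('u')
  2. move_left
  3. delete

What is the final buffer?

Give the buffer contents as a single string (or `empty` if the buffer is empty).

After op 1 (insert('u')): buffer="lukuscuc" (len 8), cursors c1@2 c2@4, authorship .1.2....
After op 2 (move_left): buffer="lukuscuc" (len 8), cursors c1@1 c2@3, authorship .1.2....
After op 3 (delete): buffer="uuscuc" (len 6), cursors c1@0 c2@1, authorship 12....

Answer: uuscuc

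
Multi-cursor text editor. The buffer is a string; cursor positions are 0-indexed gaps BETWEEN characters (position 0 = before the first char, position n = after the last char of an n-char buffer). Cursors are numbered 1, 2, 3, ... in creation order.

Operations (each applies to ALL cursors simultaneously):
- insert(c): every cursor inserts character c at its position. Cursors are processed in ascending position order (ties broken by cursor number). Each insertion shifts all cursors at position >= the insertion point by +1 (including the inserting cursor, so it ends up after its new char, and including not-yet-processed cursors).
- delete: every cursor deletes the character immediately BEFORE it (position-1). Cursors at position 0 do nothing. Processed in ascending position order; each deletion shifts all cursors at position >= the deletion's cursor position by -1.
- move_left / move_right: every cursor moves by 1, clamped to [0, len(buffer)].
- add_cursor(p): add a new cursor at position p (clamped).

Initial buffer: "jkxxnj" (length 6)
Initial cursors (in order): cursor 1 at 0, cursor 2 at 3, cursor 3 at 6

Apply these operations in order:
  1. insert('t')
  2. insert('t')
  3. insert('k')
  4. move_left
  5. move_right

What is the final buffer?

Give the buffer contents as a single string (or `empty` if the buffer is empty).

After op 1 (insert('t')): buffer="tjkxtxnjt" (len 9), cursors c1@1 c2@5 c3@9, authorship 1...2...3
After op 2 (insert('t')): buffer="ttjkxttxnjtt" (len 12), cursors c1@2 c2@7 c3@12, authorship 11...22...33
After op 3 (insert('k')): buffer="ttkjkxttkxnjttk" (len 15), cursors c1@3 c2@9 c3@15, authorship 111...222...333
After op 4 (move_left): buffer="ttkjkxttkxnjttk" (len 15), cursors c1@2 c2@8 c3@14, authorship 111...222...333
After op 5 (move_right): buffer="ttkjkxttkxnjttk" (len 15), cursors c1@3 c2@9 c3@15, authorship 111...222...333

Answer: ttkjkxttkxnjttk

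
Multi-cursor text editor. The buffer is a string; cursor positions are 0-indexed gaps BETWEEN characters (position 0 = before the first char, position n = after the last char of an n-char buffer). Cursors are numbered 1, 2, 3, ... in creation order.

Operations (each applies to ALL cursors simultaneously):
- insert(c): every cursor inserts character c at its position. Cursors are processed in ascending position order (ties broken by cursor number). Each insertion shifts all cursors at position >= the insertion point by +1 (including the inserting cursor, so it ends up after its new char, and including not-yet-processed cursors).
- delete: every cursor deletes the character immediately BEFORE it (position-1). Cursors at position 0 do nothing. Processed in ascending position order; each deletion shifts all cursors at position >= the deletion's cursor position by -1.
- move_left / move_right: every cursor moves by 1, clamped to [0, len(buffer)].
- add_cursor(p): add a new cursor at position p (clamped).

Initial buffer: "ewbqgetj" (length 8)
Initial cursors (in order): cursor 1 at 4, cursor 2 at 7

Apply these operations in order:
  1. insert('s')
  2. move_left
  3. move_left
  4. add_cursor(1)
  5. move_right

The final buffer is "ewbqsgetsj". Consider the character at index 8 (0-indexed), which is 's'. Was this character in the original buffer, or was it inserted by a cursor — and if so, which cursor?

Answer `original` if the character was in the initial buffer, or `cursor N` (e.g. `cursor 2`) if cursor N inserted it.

After op 1 (insert('s')): buffer="ewbqsgetsj" (len 10), cursors c1@5 c2@9, authorship ....1...2.
After op 2 (move_left): buffer="ewbqsgetsj" (len 10), cursors c1@4 c2@8, authorship ....1...2.
After op 3 (move_left): buffer="ewbqsgetsj" (len 10), cursors c1@3 c2@7, authorship ....1...2.
After op 4 (add_cursor(1)): buffer="ewbqsgetsj" (len 10), cursors c3@1 c1@3 c2@7, authorship ....1...2.
After op 5 (move_right): buffer="ewbqsgetsj" (len 10), cursors c3@2 c1@4 c2@8, authorship ....1...2.
Authorship (.=original, N=cursor N): . . . . 1 . . . 2 .
Index 8: author = 2

Answer: cursor 2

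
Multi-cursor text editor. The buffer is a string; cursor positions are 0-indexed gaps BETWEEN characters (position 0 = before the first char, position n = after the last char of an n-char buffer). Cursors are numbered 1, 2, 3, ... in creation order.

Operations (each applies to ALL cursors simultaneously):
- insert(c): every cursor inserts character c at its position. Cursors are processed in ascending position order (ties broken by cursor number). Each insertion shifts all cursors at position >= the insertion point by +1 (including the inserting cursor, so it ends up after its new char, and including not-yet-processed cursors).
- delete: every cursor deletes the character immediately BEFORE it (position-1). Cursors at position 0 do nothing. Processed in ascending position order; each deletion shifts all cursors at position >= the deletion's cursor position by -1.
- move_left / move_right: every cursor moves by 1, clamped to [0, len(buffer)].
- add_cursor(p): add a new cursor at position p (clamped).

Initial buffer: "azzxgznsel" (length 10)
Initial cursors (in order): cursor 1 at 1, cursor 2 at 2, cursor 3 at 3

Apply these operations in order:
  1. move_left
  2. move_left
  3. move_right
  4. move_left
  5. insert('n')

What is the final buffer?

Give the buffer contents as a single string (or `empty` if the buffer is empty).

Answer: nnanzzxgznsel

Derivation:
After op 1 (move_left): buffer="azzxgznsel" (len 10), cursors c1@0 c2@1 c3@2, authorship ..........
After op 2 (move_left): buffer="azzxgznsel" (len 10), cursors c1@0 c2@0 c3@1, authorship ..........
After op 3 (move_right): buffer="azzxgznsel" (len 10), cursors c1@1 c2@1 c3@2, authorship ..........
After op 4 (move_left): buffer="azzxgznsel" (len 10), cursors c1@0 c2@0 c3@1, authorship ..........
After op 5 (insert('n')): buffer="nnanzzxgznsel" (len 13), cursors c1@2 c2@2 c3@4, authorship 12.3.........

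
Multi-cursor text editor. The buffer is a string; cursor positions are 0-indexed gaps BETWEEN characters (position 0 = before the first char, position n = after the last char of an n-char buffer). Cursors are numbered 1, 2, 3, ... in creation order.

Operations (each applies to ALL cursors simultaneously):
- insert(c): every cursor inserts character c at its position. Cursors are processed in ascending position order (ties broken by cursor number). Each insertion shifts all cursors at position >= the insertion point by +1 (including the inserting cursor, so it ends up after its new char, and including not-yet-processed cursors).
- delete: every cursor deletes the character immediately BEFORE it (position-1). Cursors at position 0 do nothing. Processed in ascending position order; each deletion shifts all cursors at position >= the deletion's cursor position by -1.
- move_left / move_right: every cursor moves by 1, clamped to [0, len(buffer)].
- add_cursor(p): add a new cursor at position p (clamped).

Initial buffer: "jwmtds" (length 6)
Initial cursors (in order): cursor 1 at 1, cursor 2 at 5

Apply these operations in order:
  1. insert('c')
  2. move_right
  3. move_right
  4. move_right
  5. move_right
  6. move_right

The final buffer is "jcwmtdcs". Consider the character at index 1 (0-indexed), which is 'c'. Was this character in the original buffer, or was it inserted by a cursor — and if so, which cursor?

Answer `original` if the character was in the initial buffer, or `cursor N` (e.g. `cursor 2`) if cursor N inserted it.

Answer: cursor 1

Derivation:
After op 1 (insert('c')): buffer="jcwmtdcs" (len 8), cursors c1@2 c2@7, authorship .1....2.
After op 2 (move_right): buffer="jcwmtdcs" (len 8), cursors c1@3 c2@8, authorship .1....2.
After op 3 (move_right): buffer="jcwmtdcs" (len 8), cursors c1@4 c2@8, authorship .1....2.
After op 4 (move_right): buffer="jcwmtdcs" (len 8), cursors c1@5 c2@8, authorship .1....2.
After op 5 (move_right): buffer="jcwmtdcs" (len 8), cursors c1@6 c2@8, authorship .1....2.
After op 6 (move_right): buffer="jcwmtdcs" (len 8), cursors c1@7 c2@8, authorship .1....2.
Authorship (.=original, N=cursor N): . 1 . . . . 2 .
Index 1: author = 1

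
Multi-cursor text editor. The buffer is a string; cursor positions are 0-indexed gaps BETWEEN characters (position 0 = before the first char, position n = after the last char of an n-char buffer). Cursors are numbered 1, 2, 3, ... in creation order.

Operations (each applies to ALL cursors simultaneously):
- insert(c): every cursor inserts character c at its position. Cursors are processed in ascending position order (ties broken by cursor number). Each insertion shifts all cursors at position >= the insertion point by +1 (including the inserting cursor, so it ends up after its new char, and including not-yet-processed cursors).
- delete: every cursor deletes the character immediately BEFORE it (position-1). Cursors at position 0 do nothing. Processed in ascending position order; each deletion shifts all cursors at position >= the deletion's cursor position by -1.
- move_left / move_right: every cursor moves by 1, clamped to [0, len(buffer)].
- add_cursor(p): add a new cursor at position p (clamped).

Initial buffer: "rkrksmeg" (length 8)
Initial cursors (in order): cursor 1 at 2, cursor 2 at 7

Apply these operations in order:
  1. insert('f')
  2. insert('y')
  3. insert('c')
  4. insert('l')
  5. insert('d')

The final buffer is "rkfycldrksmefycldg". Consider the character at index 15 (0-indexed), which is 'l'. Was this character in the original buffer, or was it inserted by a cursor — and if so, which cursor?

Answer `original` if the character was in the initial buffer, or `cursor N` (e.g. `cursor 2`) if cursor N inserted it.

After op 1 (insert('f')): buffer="rkfrksmefg" (len 10), cursors c1@3 c2@9, authorship ..1.....2.
After op 2 (insert('y')): buffer="rkfyrksmefyg" (len 12), cursors c1@4 c2@11, authorship ..11.....22.
After op 3 (insert('c')): buffer="rkfycrksmefycg" (len 14), cursors c1@5 c2@13, authorship ..111.....222.
After op 4 (insert('l')): buffer="rkfyclrksmefyclg" (len 16), cursors c1@6 c2@15, authorship ..1111.....2222.
After op 5 (insert('d')): buffer="rkfycldrksmefycldg" (len 18), cursors c1@7 c2@17, authorship ..11111.....22222.
Authorship (.=original, N=cursor N): . . 1 1 1 1 1 . . . . . 2 2 2 2 2 .
Index 15: author = 2

Answer: cursor 2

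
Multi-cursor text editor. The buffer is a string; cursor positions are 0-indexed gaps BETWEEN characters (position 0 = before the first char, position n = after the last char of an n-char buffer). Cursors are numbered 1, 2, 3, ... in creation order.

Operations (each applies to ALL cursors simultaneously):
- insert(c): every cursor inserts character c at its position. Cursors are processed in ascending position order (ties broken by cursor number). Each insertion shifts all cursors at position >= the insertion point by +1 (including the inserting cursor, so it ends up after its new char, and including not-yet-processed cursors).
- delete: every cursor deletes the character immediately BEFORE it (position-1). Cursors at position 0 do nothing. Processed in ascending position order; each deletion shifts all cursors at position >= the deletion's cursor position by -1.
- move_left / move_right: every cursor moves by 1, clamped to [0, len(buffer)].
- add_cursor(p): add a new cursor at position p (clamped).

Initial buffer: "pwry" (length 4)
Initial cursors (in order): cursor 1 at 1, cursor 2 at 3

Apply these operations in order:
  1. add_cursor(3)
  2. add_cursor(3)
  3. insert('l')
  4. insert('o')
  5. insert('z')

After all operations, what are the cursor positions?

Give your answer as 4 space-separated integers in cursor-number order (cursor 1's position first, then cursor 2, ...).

Answer: 4 15 15 15

Derivation:
After op 1 (add_cursor(3)): buffer="pwry" (len 4), cursors c1@1 c2@3 c3@3, authorship ....
After op 2 (add_cursor(3)): buffer="pwry" (len 4), cursors c1@1 c2@3 c3@3 c4@3, authorship ....
After op 3 (insert('l')): buffer="plwrllly" (len 8), cursors c1@2 c2@7 c3@7 c4@7, authorship .1..234.
After op 4 (insert('o')): buffer="plowrllloooy" (len 12), cursors c1@3 c2@11 c3@11 c4@11, authorship .11..234234.
After op 5 (insert('z')): buffer="plozwrlllooozzzy" (len 16), cursors c1@4 c2@15 c3@15 c4@15, authorship .111..234234234.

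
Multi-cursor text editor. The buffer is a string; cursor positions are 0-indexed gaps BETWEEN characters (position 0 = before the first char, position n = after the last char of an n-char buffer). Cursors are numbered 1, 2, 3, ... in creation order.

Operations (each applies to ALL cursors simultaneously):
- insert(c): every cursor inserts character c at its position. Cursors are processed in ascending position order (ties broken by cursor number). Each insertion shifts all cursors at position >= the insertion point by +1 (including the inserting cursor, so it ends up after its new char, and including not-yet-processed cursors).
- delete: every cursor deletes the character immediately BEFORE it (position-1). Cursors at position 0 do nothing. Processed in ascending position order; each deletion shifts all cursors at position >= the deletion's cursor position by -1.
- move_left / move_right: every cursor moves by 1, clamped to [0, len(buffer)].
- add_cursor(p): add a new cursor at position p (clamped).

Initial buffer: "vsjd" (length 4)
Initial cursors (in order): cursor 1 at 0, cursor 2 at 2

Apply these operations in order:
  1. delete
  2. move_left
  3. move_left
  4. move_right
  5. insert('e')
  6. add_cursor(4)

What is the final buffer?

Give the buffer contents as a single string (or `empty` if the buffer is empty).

Answer: veejd

Derivation:
After op 1 (delete): buffer="vjd" (len 3), cursors c1@0 c2@1, authorship ...
After op 2 (move_left): buffer="vjd" (len 3), cursors c1@0 c2@0, authorship ...
After op 3 (move_left): buffer="vjd" (len 3), cursors c1@0 c2@0, authorship ...
After op 4 (move_right): buffer="vjd" (len 3), cursors c1@1 c2@1, authorship ...
After op 5 (insert('e')): buffer="veejd" (len 5), cursors c1@3 c2@3, authorship .12..
After op 6 (add_cursor(4)): buffer="veejd" (len 5), cursors c1@3 c2@3 c3@4, authorship .12..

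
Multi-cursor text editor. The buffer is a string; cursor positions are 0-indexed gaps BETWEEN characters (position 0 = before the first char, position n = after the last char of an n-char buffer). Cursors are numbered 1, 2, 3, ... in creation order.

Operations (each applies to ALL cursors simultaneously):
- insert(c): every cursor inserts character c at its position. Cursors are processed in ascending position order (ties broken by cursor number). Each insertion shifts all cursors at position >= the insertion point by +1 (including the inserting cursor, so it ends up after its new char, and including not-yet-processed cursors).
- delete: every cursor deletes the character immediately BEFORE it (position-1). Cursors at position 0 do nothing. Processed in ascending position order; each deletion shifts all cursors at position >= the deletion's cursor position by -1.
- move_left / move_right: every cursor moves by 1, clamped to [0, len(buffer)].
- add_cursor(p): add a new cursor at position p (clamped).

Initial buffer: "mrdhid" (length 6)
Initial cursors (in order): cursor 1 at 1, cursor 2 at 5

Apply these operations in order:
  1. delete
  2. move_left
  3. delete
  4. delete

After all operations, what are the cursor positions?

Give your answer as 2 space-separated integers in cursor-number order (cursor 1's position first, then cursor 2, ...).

After op 1 (delete): buffer="rdhd" (len 4), cursors c1@0 c2@3, authorship ....
After op 2 (move_left): buffer="rdhd" (len 4), cursors c1@0 c2@2, authorship ....
After op 3 (delete): buffer="rhd" (len 3), cursors c1@0 c2@1, authorship ...
After op 4 (delete): buffer="hd" (len 2), cursors c1@0 c2@0, authorship ..

Answer: 0 0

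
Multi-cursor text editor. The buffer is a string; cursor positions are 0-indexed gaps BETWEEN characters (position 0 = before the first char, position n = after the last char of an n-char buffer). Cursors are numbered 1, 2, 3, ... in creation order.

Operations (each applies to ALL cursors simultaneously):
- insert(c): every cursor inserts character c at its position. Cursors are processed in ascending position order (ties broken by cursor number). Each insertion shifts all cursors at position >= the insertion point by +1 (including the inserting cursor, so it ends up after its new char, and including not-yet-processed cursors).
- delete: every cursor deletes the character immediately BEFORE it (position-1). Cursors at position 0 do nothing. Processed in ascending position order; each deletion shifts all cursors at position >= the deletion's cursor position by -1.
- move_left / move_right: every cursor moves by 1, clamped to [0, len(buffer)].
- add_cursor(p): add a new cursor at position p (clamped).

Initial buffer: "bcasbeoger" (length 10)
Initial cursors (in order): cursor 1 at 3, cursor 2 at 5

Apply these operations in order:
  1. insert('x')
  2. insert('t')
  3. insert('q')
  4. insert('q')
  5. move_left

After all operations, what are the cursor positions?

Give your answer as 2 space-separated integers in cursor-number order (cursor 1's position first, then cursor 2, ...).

Answer: 6 12

Derivation:
After op 1 (insert('x')): buffer="bcaxsbxeoger" (len 12), cursors c1@4 c2@7, authorship ...1..2.....
After op 2 (insert('t')): buffer="bcaxtsbxteoger" (len 14), cursors c1@5 c2@9, authorship ...11..22.....
After op 3 (insert('q')): buffer="bcaxtqsbxtqeoger" (len 16), cursors c1@6 c2@11, authorship ...111..222.....
After op 4 (insert('q')): buffer="bcaxtqqsbxtqqeoger" (len 18), cursors c1@7 c2@13, authorship ...1111..2222.....
After op 5 (move_left): buffer="bcaxtqqsbxtqqeoger" (len 18), cursors c1@6 c2@12, authorship ...1111..2222.....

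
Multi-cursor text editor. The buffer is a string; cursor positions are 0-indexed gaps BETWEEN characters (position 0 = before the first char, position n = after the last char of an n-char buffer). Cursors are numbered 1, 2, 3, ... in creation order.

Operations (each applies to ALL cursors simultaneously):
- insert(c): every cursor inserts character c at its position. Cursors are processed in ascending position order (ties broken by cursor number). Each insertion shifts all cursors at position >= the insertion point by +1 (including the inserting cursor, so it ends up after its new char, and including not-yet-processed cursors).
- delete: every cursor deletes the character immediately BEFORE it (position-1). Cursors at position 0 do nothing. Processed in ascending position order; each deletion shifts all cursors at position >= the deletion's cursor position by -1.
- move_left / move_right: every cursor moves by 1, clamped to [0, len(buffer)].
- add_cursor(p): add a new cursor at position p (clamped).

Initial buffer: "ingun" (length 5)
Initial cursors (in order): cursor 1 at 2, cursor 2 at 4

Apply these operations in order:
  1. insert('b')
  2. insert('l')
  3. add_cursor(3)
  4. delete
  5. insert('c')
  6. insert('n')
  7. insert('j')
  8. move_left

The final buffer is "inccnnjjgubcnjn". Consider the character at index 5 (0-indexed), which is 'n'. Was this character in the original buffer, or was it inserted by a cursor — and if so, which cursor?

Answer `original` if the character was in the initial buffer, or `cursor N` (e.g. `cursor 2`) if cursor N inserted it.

After op 1 (insert('b')): buffer="inbgubn" (len 7), cursors c1@3 c2@6, authorship ..1..2.
After op 2 (insert('l')): buffer="inblgubln" (len 9), cursors c1@4 c2@8, authorship ..11..22.
After op 3 (add_cursor(3)): buffer="inblgubln" (len 9), cursors c3@3 c1@4 c2@8, authorship ..11..22.
After op 4 (delete): buffer="ingubn" (len 6), cursors c1@2 c3@2 c2@5, authorship ....2.
After op 5 (insert('c')): buffer="inccgubcn" (len 9), cursors c1@4 c3@4 c2@8, authorship ..13..22.
After op 6 (insert('n')): buffer="inccnngubcnn" (len 12), cursors c1@6 c3@6 c2@11, authorship ..1313..222.
After op 7 (insert('j')): buffer="inccnnjjgubcnjn" (len 15), cursors c1@8 c3@8 c2@14, authorship ..131313..2222.
After op 8 (move_left): buffer="inccnnjjgubcnjn" (len 15), cursors c1@7 c3@7 c2@13, authorship ..131313..2222.
Authorship (.=original, N=cursor N): . . 1 3 1 3 1 3 . . 2 2 2 2 .
Index 5: author = 3

Answer: cursor 3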